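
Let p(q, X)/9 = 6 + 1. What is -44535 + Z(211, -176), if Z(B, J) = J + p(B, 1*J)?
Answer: -44648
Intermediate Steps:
p(q, X) = 63 (p(q, X) = 9*(6 + 1) = 9*7 = 63)
Z(B, J) = 63 + J (Z(B, J) = J + 63 = 63 + J)
-44535 + Z(211, -176) = -44535 + (63 - 176) = -44535 - 113 = -44648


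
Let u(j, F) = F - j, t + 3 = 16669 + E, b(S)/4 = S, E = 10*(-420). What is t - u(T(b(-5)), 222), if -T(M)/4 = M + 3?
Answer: 12312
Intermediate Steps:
E = -4200
b(S) = 4*S
T(M) = -12 - 4*M (T(M) = -4*(M + 3) = -4*(3 + M) = -12 - 4*M)
t = 12466 (t = -3 + (16669 - 4200) = -3 + 12469 = 12466)
t - u(T(b(-5)), 222) = 12466 - (222 - (-12 - 16*(-5))) = 12466 - (222 - (-12 - 4*(-20))) = 12466 - (222 - (-12 + 80)) = 12466 - (222 - 1*68) = 12466 - (222 - 68) = 12466 - 1*154 = 12466 - 154 = 12312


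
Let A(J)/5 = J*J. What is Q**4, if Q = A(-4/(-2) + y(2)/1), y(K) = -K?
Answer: 0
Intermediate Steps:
A(J) = 5*J**2 (A(J) = 5*(J*J) = 5*J**2)
Q = 0 (Q = 5*(-4/(-2) - 1*2/1)**2 = 5*(-4*(-1/2) - 2*1)**2 = 5*(2 - 2)**2 = 5*0**2 = 5*0 = 0)
Q**4 = 0**4 = 0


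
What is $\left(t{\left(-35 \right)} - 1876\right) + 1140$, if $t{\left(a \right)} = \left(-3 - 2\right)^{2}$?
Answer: $-711$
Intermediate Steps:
$t{\left(a \right)} = 25$ ($t{\left(a \right)} = \left(-5\right)^{2} = 25$)
$\left(t{\left(-35 \right)} - 1876\right) + 1140 = \left(25 - 1876\right) + 1140 = -1851 + 1140 = -711$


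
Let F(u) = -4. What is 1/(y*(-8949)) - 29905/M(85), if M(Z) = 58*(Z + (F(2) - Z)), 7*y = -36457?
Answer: 9756616690789/75690856776 ≈ 128.90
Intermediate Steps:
y = -36457/7 (y = (⅐)*(-36457) = -36457/7 ≈ -5208.1)
M(Z) = -232 (M(Z) = 58*(Z + (-4 - Z)) = 58*(-4) = -232)
1/(y*(-8949)) - 29905/M(85) = 1/(-36457/7*(-8949)) - 29905/(-232) = -7/36457*(-1/8949) - 29905*(-1/232) = 7/326253693 + 29905/232 = 9756616690789/75690856776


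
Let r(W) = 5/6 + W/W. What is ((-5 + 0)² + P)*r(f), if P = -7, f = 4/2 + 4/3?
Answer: 33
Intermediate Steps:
f = 10/3 (f = 4*(½) + 4*(⅓) = 2 + 4/3 = 10/3 ≈ 3.3333)
r(W) = 11/6 (r(W) = 5*(⅙) + 1 = ⅚ + 1 = 11/6)
((-5 + 0)² + P)*r(f) = ((-5 + 0)² - 7)*(11/6) = ((-5)² - 7)*(11/6) = (25 - 7)*(11/6) = 18*(11/6) = 33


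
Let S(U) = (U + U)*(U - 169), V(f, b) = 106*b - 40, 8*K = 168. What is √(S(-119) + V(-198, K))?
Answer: √70730 ≈ 265.95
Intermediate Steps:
K = 21 (K = (⅛)*168 = 21)
V(f, b) = -40 + 106*b
S(U) = 2*U*(-169 + U) (S(U) = (2*U)*(-169 + U) = 2*U*(-169 + U))
√(S(-119) + V(-198, K)) = √(2*(-119)*(-169 - 119) + (-40 + 106*21)) = √(2*(-119)*(-288) + (-40 + 2226)) = √(68544 + 2186) = √70730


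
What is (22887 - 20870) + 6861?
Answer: 8878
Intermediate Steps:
(22887 - 20870) + 6861 = 2017 + 6861 = 8878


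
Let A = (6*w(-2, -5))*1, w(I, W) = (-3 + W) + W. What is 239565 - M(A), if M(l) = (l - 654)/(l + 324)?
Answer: 9822287/41 ≈ 2.3957e+5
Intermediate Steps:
w(I, W) = -3 + 2*W
A = -78 (A = (6*(-3 + 2*(-5)))*1 = (6*(-3 - 10))*1 = (6*(-13))*1 = -78*1 = -78)
M(l) = (-654 + l)/(324 + l)
239565 - M(A) = 239565 - (-654 - 78)/(324 - 78) = 239565 - (-732)/246 = 239565 - 1*(-122/41) = 239565 + 122/41 = 9822287/41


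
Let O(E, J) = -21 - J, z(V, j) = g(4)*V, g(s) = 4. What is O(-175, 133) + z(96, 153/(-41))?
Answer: 230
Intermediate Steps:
z(V, j) = 4*V
O(-175, 133) + z(96, 153/(-41)) = (-21 - 1*133) + 4*96 = (-21 - 133) + 384 = -154 + 384 = 230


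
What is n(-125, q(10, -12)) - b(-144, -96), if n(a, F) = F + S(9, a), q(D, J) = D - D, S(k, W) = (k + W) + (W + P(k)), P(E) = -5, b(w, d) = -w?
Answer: -390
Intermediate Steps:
S(k, W) = -5 + k + 2*W (S(k, W) = (k + W) + (W - 5) = (W + k) + (-5 + W) = -5 + k + 2*W)
q(D, J) = 0
n(a, F) = 4 + F + 2*a (n(a, F) = F + (-5 + 9 + 2*a) = F + (4 + 2*a) = 4 + F + 2*a)
n(-125, q(10, -12)) - b(-144, -96) = (4 + 0 + 2*(-125)) - (-1)*(-144) = (4 + 0 - 250) - 1*144 = -246 - 144 = -390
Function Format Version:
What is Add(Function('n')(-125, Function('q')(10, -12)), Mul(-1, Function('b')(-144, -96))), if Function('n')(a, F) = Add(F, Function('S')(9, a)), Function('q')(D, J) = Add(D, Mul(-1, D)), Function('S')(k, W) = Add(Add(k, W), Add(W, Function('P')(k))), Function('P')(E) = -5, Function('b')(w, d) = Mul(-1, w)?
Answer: -390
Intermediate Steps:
Function('S')(k, W) = Add(-5, k, Mul(2, W)) (Function('S')(k, W) = Add(Add(k, W), Add(W, -5)) = Add(Add(W, k), Add(-5, W)) = Add(-5, k, Mul(2, W)))
Function('q')(D, J) = 0
Function('n')(a, F) = Add(4, F, Mul(2, a)) (Function('n')(a, F) = Add(F, Add(-5, 9, Mul(2, a))) = Add(F, Add(4, Mul(2, a))) = Add(4, F, Mul(2, a)))
Add(Function('n')(-125, Function('q')(10, -12)), Mul(-1, Function('b')(-144, -96))) = Add(Add(4, 0, Mul(2, -125)), Mul(-1, Mul(-1, -144))) = Add(Add(4, 0, -250), Mul(-1, 144)) = Add(-246, -144) = -390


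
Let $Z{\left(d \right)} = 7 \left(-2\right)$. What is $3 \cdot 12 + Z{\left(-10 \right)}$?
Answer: $22$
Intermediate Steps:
$Z{\left(d \right)} = -14$
$3 \cdot 12 + Z{\left(-10 \right)} = 3 \cdot 12 - 14 = 36 - 14 = 22$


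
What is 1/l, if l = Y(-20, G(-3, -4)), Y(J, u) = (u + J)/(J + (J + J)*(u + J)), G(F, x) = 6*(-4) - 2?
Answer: -910/23 ≈ -39.565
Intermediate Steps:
G(F, x) = -26 (G(F, x) = -24 - 2 = -26)
Y(J, u) = (J + u)/(J + 2*J*(J + u)) (Y(J, u) = (J + u)/(J + (2*J)*(J + u)) = (J + u)/(J + 2*J*(J + u)))
l = -23/910 (l = (-20 - 26)/((-20)*(1 + 2*(-20) + 2*(-26))) = -1/20*(-46)/(1 - 40 - 52) = -1/20*(-46)/(-91) = -1/20*(-1/91)*(-46) = -23/910 ≈ -0.025275)
1/l = 1/(-23/910) = -910/23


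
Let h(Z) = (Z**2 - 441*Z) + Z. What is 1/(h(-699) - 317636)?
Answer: 1/478525 ≈ 2.0898e-6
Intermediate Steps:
h(Z) = Z**2 - 440*Z
1/(h(-699) - 317636) = 1/(-699*(-440 - 699) - 317636) = 1/(-699*(-1139) - 317636) = 1/(796161 - 317636) = 1/478525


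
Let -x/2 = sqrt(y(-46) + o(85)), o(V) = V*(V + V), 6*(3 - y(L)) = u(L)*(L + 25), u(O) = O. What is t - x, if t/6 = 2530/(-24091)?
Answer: -15180/24091 + 12*sqrt(397) ≈ 238.47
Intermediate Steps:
y(L) = 3 - L*(25 + L)/6 (y(L) = 3 - L*(L + 25)/6 = 3 - L*(25 + L)/6)
o(V) = 2*V**2 (o(V) = V*(2*V) = 2*V**2)
t = -15180/24091 (t = 6*(2530/(-24091)) = 6*(2530*(-1/24091)) = 6*(-2530/24091) = -15180/24091 ≈ -0.63011)
x = -12*sqrt(397) (x = -2*sqrt((3 - 25/6*(-46) - 1/6*(-46)**2) + 2*85**2) = -2*sqrt((3 + 575/3 - 1/6*2116) + 2*7225) = -2*sqrt((3 + 575/3 - 1058/3) + 14450) = -2*sqrt(-158 + 14450) = -12*sqrt(397) ≈ -239.10)
t - x = -15180/24091 - (-12)*sqrt(397) = -15180/24091 + 12*sqrt(397)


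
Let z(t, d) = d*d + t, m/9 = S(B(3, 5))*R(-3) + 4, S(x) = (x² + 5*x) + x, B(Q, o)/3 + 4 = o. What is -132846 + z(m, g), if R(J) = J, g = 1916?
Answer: 3537517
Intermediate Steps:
B(Q, o) = -12 + 3*o
S(x) = x² + 6*x
m = -693 (m = 9*(((-12 + 3*5)*(6 + (-12 + 3*5)))*(-3) + 4) = 9*(((-12 + 15)*(6 + (-12 + 15)))*(-3) + 4) = 9*((3*(6 + 3))*(-3) + 4) = 9*((3*9)*(-3) + 4) = 9*(27*(-3) + 4) = 9*(-81 + 4) = 9*(-77) = -693)
z(t, d) = t + d² (z(t, d) = d² + t = t + d²)
-132846 + z(m, g) = -132846 + (-693 + 1916²) = -132846 + (-693 + 3671056) = -132846 + 3670363 = 3537517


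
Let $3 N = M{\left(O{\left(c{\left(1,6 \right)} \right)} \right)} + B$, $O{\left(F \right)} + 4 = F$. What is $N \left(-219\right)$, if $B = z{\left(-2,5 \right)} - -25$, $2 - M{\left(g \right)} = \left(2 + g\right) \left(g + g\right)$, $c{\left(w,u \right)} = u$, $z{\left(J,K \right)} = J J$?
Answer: $-1095$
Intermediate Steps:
$z{\left(J,K \right)} = J^{2}$
$O{\left(F \right)} = -4 + F$
$M{\left(g \right)} = 2 - 2 g \left(2 + g\right)$ ($M{\left(g \right)} = 2 - \left(2 + g\right) \left(g + g\right) = 2 - \left(2 + g\right) 2 g = 2 - 2 g \left(2 + g\right)$)
$B = 29$ ($B = \left(-2\right)^{2} - -25 = 4 + 25 = 29$)
$N = 5$ ($N = \frac{\left(2 - 4 \left(-4 + 6\right) - 2 \left(-4 + 6\right)^{2}\right) + 29}{3} = \frac{\left(2 - 8 - 2 \cdot 2^{2}\right) + 29}{3} = \frac{\left(2 - 8 - 8\right) + 29}{3} = \frac{-14 + 29}{3} = \frac{1}{3} \cdot 15 = 5$)
$N \left(-219\right) = 5 \left(-219\right) = -1095$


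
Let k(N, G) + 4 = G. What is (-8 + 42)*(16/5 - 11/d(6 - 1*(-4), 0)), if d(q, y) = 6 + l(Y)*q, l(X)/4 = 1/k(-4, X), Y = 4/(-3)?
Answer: 5372/15 ≈ 358.13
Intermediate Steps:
k(N, G) = -4 + G
Y = -4/3 (Y = 4*(-1/3) = -4/3 ≈ -1.3333)
l(X) = 4/(-4 + X)
d(q, y) = 6 - 3*q/4 (d(q, y) = 6 + (4/(-4 - 4/3))*q = 6 + (4/(-16/3))*q = 6 + (4*(-3/16))*q = 6 - 3*q/4)
(-8 + 42)*(16/5 - 11/d(6 - 1*(-4), 0)) = (-8 + 42)*(16/5 - 11/(6 - 3*(6 - 1*(-4))/4)) = 34*(16*(1/5) - 11/(6 - 3*(6 + 4)/4)) = 34*(16/5 - 11/(6 - 3/4*10)) = 34*(16/5 - 11/(6 - 15/2)) = 34*(16/5 - 11/(-3/2)) = 34*(16/5 - 11*(-2/3)) = 34*(16/5 + 22/3) = 34*(158/15) = 5372/15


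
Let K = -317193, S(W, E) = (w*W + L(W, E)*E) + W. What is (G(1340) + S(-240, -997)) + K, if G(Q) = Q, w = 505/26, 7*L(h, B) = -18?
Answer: -28955365/91 ≈ -3.1819e+5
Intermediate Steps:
L(h, B) = -18/7 (L(h, B) = (1/7)*(-18) = -18/7)
w = 505/26 (w = 505*(1/26) = 505/26 ≈ 19.423)
S(W, E) = -18*E/7 + 531*W/26 (S(W, E) = (505*W/26 - 18*E/7) + W = (-18*E/7 + 505*W/26) + W = -18*E/7 + 531*W/26)
(G(1340) + S(-240, -997)) + K = (1340 + (-18/7*(-997) + (531/26)*(-240))) - 317193 = (1340 + (17946/7 - 63720/13)) - 317193 = (1340 - 212742/91) - 317193 = -90802/91 - 317193 = -28955365/91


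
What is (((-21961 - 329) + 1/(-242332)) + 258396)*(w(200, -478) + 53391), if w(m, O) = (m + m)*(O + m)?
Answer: -3307602009592519/242332 ≈ -1.3649e+10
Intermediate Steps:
w(m, O) = 2*m*(O + m) (w(m, O) = (2*m)*(O + m) = 2*m*(O + m))
(((-21961 - 329) + 1/(-242332)) + 258396)*(w(200, -478) + 53391) = (((-21961 - 329) + 1/(-242332)) + 258396)*(2*200*(-478 + 200) + 53391) = ((-22290 - 1/242332) + 258396)*(2*200*(-278) + 53391) = (-5401580281/242332 + 258396)*(-111200 + 53391) = (57216039191/242332)*(-57809) = -3307602009592519/242332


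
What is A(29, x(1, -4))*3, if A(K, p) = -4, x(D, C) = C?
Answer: -12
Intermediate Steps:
A(29, x(1, -4))*3 = -4*3 = -12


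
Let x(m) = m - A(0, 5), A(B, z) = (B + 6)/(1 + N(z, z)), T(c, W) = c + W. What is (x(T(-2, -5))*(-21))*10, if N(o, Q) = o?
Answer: 1680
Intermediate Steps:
T(c, W) = W + c
A(B, z) = (6 + B)/(1 + z) (A(B, z) = (B + 6)/(1 + z) = (6 + B)/(1 + z))
x(m) = -1 + m (x(m) = m - (6 + 0)/(1 + 5) = m - 6/6 = m - 1*1 = m - 1 = -1 + m)
(x(T(-2, -5))*(-21))*10 = ((-1 + (-5 - 2))*(-21))*10 = ((-1 - 7)*(-21))*10 = -8*(-21)*10 = 168*10 = 1680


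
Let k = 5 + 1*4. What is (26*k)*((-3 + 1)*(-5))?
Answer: 2340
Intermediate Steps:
k = 9 (k = 5 + 4 = 9)
(26*k)*((-3 + 1)*(-5)) = (26*9)*((-3 + 1)*(-5)) = 234*(-2*(-5)) = 234*10 = 2340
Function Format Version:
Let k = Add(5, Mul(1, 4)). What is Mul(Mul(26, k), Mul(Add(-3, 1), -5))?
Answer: 2340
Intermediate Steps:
k = 9 (k = Add(5, 4) = 9)
Mul(Mul(26, k), Mul(Add(-3, 1), -5)) = Mul(Mul(26, 9), Mul(Add(-3, 1), -5)) = Mul(234, Mul(-2, -5)) = Mul(234, 10) = 2340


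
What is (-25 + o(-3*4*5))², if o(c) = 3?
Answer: 484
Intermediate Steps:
(-25 + o(-3*4*5))² = (-25 + 3)² = (-22)² = 484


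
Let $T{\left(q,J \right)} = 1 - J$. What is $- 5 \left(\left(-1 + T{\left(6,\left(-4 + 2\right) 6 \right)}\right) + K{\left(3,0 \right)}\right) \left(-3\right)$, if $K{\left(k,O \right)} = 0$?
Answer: $180$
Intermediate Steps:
$- 5 \left(\left(-1 + T{\left(6,\left(-4 + 2\right) 6 \right)}\right) + K{\left(3,0 \right)}\right) \left(-3\right) = - 5 \left(\left(-1 - \left(-1 + \left(-4 + 2\right) 6\right)\right) + 0\right) \left(-3\right) = - 5 \left(\left(-1 - \left(-1 - 12\right)\right) + 0\right) \left(-3\right) = - 5 \left(\left(-1 + \left(1 - -12\right)\right) + 0\right) \left(-3\right) = - 5 \left(\left(-1 + \left(1 + 12\right)\right) + 0\right) \left(-3\right) = - 5 \left(\left(-1 + 13\right) + 0\right) \left(-3\right) = - 5 \left(12 + 0\right) \left(-3\right) = \left(-5\right) 12 \left(-3\right) = \left(-60\right) \left(-3\right) = 180$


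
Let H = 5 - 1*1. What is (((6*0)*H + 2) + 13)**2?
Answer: 225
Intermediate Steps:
H = 4 (H = 5 - 1 = 4)
(((6*0)*H + 2) + 13)**2 = (((6*0)*4 + 2) + 13)**2 = ((0*4 + 2) + 13)**2 = ((0 + 2) + 13)**2 = (2 + 13)**2 = 15**2 = 225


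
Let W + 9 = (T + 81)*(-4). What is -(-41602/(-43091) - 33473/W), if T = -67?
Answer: -1445089173/2800915 ≈ -515.93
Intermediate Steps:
W = -65 (W = -9 + (-67 + 81)*(-4) = -9 + 14*(-4) = -9 - 56 = -65)
-(-41602/(-43091) - 33473/W) = -(-41602/(-43091) - 33473/(-65)) = -(-41602*(-1/43091) - 33473*(-1/65)) = -(41602/43091 + 33473/65) = -1*1445089173/2800915 = -1445089173/2800915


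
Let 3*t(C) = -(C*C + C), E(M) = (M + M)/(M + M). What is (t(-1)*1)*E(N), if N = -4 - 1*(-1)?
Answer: 0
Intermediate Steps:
N = -3 (N = -4 + 1 = -3)
E(M) = 1 (E(M) = (2*M)/((2*M)) = (2*M)*(1/(2*M)) = 1)
t(C) = -C/3 - C²/3 (t(C) = (-(C*C + C))/3 = (-(C² + C))/3 = (-(C + C²))/3 = (-C - C²)/3 = -C/3 - C²/3)
(t(-1)*1)*E(N) = (-⅓*(-1)*(1 - 1)*1)*1 = (-⅓*(-1)*0*1)*1 = (0*1)*1 = 0*1 = 0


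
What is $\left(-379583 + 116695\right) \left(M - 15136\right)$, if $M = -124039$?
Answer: $36587437400$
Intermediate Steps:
$\left(-379583 + 116695\right) \left(M - 15136\right) = \left(-379583 + 116695\right) \left(-124039 - 15136\right) = \left(-262888\right) \left(-139175\right) = 36587437400$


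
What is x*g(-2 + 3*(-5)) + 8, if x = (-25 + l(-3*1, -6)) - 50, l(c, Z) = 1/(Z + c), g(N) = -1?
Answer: 748/9 ≈ 83.111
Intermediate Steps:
x = -676/9 (x = (-25 + 1/(-6 - 3*1)) - 50 = (-25 + 1/(-6 - 3)) - 50 = (-25 + 1/(-9)) - 50 = (-25 - ⅑) - 50 = -226/9 - 50 = -676/9 ≈ -75.111)
x*g(-2 + 3*(-5)) + 8 = -676/9*(-1) + 8 = 676/9 + 8 = 748/9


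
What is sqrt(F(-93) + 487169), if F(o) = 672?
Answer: sqrt(487841) ≈ 698.46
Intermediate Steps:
sqrt(F(-93) + 487169) = sqrt(672 + 487169) = sqrt(487841)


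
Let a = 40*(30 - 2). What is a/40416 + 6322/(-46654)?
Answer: -3175898/29462001 ≈ -0.10780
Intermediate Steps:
a = 1120 (a = 40*28 = 1120)
a/40416 + 6322/(-46654) = 1120/40416 + 6322/(-46654) = 1120*(1/40416) + 6322*(-1/46654) = 35/1263 - 3161/23327 = -3175898/29462001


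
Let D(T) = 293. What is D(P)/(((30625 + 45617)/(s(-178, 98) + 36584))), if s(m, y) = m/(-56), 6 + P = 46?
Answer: 300161213/2134776 ≈ 140.61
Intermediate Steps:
P = 40 (P = -6 + 46 = 40)
s(m, y) = -m/56 (s(m, y) = m*(-1/56) = -m/56)
D(P)/(((30625 + 45617)/(s(-178, 98) + 36584))) = 293/(((30625 + 45617)/(-1/56*(-178) + 36584))) = 293/((76242/(89/28 + 36584))) = 293/((76242/(1024441/28))) = 293/((76242*(28/1024441))) = 293/(2134776/1024441) = 293*(1024441/2134776) = 300161213/2134776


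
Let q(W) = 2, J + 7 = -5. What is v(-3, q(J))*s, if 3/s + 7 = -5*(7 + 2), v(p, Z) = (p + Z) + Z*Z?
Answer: -9/52 ≈ -0.17308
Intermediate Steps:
J = -12 (J = -7 - 5 = -12)
v(p, Z) = Z + p + Z² (v(p, Z) = (Z + p) + Z² = Z + p + Z²)
s = -3/52 (s = 3/(-7 - 5*(7 + 2)) = 3/(-7 - 5*9) = 3/(-7 - 45) = 3/(-52) = 3*(-1/52) = -3/52 ≈ -0.057692)
v(-3, q(J))*s = (2 - 3 + 2²)*(-3/52) = (2 - 3 + 4)*(-3/52) = 3*(-3/52) = -9/52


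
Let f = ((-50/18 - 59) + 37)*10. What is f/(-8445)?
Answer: 446/15201 ≈ 0.029340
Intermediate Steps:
f = -2230/9 (f = ((-50*1/18 - 59) + 37)*10 = ((-25/9 - 59) + 37)*10 = (-556/9 + 37)*10 = -223/9*10 = -2230/9 ≈ -247.78)
f/(-8445) = -2230/9/(-8445) = -2230/9*(-1/8445) = 446/15201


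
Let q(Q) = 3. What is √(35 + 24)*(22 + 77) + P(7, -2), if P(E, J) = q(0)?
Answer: 3 + 99*√59 ≈ 763.43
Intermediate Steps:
P(E, J) = 3
√(35 + 24)*(22 + 77) + P(7, -2) = √(35 + 24)*(22 + 77) + 3 = √59*99 + 3 = 99*√59 + 3 = 3 + 99*√59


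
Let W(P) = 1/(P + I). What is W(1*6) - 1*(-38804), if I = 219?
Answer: 8730901/225 ≈ 38804.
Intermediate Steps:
W(P) = 1/(219 + P) (W(P) = 1/(P + 219) = 1/(219 + P))
W(1*6) - 1*(-38804) = 1/(219 + 1*6) - 1*(-38804) = 1/(219 + 6) + 38804 = 1/225 + 38804 = 8730901/225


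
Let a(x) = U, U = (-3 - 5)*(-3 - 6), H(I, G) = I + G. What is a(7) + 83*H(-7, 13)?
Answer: 570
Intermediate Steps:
H(I, G) = G + I
U = 72 (U = -8*(-9) = 72)
a(x) = 72
a(7) + 83*H(-7, 13) = 72 + 83*(13 - 7) = 72 + 83*6 = 72 + 498 = 570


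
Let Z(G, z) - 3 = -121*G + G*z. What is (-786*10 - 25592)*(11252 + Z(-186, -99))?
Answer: -1745358100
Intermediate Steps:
Z(G, z) = 3 - 121*G + G*z (Z(G, z) = 3 + (-121*G + G*z) = 3 - 121*G + G*z)
(-786*10 - 25592)*(11252 + Z(-186, -99)) = (-786*10 - 25592)*(11252 + (3 - 121*(-186) - 186*(-99))) = (-7860 - 25592)*(11252 + (3 + 22506 + 18414)) = -33452*(11252 + 40923) = -33452*52175 = -1745358100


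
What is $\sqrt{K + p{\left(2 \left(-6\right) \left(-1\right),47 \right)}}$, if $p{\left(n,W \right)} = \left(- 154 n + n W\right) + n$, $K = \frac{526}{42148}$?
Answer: $\frac{i \sqrt{564906799010}}{21074} \approx 35.665 i$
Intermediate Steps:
$K = \frac{263}{21074}$ ($K = 526 \cdot \frac{1}{42148} = \frac{263}{21074} \approx 0.01248$)
$p{\left(n,W \right)} = - 153 n + W n$ ($p{\left(n,W \right)} = \left(- 154 n + W n\right) + n = - 153 n + W n$)
$\sqrt{K + p{\left(2 \left(-6\right) \left(-1\right),47 \right)}} = \sqrt{\frac{263}{21074} + 2 \left(-6\right) \left(-1\right) \left(-153 + 47\right)} = \sqrt{\frac{263}{21074} + \left(-12\right) \left(-1\right) \left(-106\right)} = \sqrt{\frac{263}{21074} + 12 \left(-106\right)} = \sqrt{\frac{263}{21074} - 1272} = \sqrt{- \frac{26805865}{21074}} = \frac{i \sqrt{564906799010}}{21074}$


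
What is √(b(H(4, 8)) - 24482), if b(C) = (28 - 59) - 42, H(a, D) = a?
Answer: I*√24555 ≈ 156.7*I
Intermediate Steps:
b(C) = -73 (b(C) = -31 - 42 = -73)
√(b(H(4, 8)) - 24482) = √(-73 - 24482) = √(-24555) = I*√24555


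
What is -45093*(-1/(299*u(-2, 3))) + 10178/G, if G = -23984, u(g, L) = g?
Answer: -271899239/3585608 ≈ -75.831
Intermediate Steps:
-45093*(-1/(299*u(-2, 3))) + 10178/G = -45093/((13*(-2))*(-23)) + 10178/(-23984) = -45093/((-26*(-23))) + 10178*(-1/23984) = -45093/598 - 5089/11992 = -271899239/3585608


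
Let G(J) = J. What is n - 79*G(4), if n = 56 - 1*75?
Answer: -335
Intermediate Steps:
n = -19 (n = 56 - 75 = -19)
n - 79*G(4) = -19 - 79*4 = -19 - 316 = -335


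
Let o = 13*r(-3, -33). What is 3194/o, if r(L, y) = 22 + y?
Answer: -3194/143 ≈ -22.336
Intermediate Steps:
o = -143 (o = 13*(22 - 33) = 13*(-11) = -143)
3194/o = 3194/(-143) = 3194*(-1/143) = -3194/143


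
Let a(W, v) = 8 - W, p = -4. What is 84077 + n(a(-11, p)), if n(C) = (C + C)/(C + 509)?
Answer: 22196347/264 ≈ 84077.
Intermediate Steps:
n(C) = 2*C/(509 + C) (n(C) = (2*C)/(509 + C) = 2*C/(509 + C))
84077 + n(a(-11, p)) = 84077 + 2*(8 - 1*(-11))/(509 + (8 - 1*(-11))) = 84077 + 2*(8 + 11)/(509 + (8 + 11)) = 84077 + 2*19/(509 + 19) = 84077 + 2*19/528 = 84077 + 2*19*(1/528) = 84077 + 19/264 = 22196347/264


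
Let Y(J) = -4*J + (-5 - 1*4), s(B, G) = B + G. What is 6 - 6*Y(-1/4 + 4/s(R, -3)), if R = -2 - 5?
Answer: 222/5 ≈ 44.400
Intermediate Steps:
R = -7
Y(J) = -9 - 4*J (Y(J) = -4*J + (-5 - 4) = -4*J - 9 = -9 - 4*J)
6 - 6*Y(-1/4 + 4/s(R, -3)) = 6 - 6*(-9 - 4*(-1/4 + 4/(-7 - 3))) = 6 - 6*(-9 - 4*(-1*¼ + 4/(-10))) = 6 - 6*(-9 - 4*(-¼ + 4*(-⅒))) = 6 - 6*(-9 - 4*(-¼ - ⅖)) = 6 - 6*(-9 - 4*(-13/20)) = 6 - 6*(-9 + 13/5) = 6 - 6*(-32/5) = 6 + 192/5 = 222/5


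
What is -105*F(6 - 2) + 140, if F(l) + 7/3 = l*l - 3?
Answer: -980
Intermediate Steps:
F(l) = -16/3 + l² (F(l) = -7/3 + (l*l - 3) = -7/3 + (l² - 3) = -7/3 + (-3 + l²) = -16/3 + l²)
-105*F(6 - 2) + 140 = -105*(-16/3 + (6 - 2)²) + 140 = -105*(-16/3 + 4²) + 140 = -105*(-16/3 + 16) + 140 = -105*32/3 + 140 = -1120 + 140 = -980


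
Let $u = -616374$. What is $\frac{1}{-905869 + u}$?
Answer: $- \frac{1}{1522243} \approx -6.5693 \cdot 10^{-7}$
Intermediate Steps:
$\frac{1}{-905869 + u} = \frac{1}{-905869 - 616374} = \frac{1}{-1522243} = - \frac{1}{1522243}$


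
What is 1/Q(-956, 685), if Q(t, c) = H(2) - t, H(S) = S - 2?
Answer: 1/956 ≈ 0.0010460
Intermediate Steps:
H(S) = -2 + S
Q(t, c) = -t (Q(t, c) = (-2 + 2) - t = 0 - t = -t)
1/Q(-956, 685) = 1/(-1*(-956)) = 1/956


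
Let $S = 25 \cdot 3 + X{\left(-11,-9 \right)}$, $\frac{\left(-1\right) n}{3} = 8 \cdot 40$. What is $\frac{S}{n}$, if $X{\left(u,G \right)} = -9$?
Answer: $- \frac{11}{160} \approx -0.06875$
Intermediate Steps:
$n = -960$ ($n = - 3 \cdot 8 \cdot 40 = \left(-3\right) 320 = -960$)
$S = 66$ ($S = 25 \cdot 3 - 9 = 75 - 9 = 66$)
$\frac{S}{n} = \frac{66}{-960} = 66 \left(- \frac{1}{960}\right) = - \frac{11}{160}$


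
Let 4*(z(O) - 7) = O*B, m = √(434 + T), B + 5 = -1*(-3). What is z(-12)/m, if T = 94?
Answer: 13*√33/132 ≈ 0.56575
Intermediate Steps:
B = -2 (B = -5 - 1*(-3) = -5 + 3 = -2)
m = 4*√33 (m = √(434 + 94) = √528 = 4*√33 ≈ 22.978)
z(O) = 7 - O/2 (z(O) = 7 + (O*(-2))/4 = 7 + (-2*O)/4 = 7 - O/2)
z(-12)/m = (7 - ½*(-12))/((4*√33)) = (7 + 6)*(√33/132) = 13*(√33/132) = 13*√33/132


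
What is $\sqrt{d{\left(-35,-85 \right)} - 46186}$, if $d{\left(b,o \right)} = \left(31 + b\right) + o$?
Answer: $5 i \sqrt{1851} \approx 215.12 i$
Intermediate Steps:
$d{\left(b,o \right)} = 31 + b + o$
$\sqrt{d{\left(-35,-85 \right)} - 46186} = \sqrt{\left(31 - 35 - 85\right) - 46186} = \sqrt{-89 - 46186} = \sqrt{-46275} = 5 i \sqrt{1851}$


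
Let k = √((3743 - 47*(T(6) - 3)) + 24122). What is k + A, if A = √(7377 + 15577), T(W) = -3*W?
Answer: √22954 + 2*√7213 ≈ 321.36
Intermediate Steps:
A = √22954 ≈ 151.51
k = 2*√7213 (k = √((3743 - 47*(-3*6 - 3)) + 24122) = √((3743 - 47*(-18 - 3)) + 24122) = √((3743 - 47*(-21)) + 24122) = √((3743 + 987) + 24122) = √(4730 + 24122) = √28852 = 2*√7213 ≈ 169.86)
k + A = 2*√7213 + √22954 = √22954 + 2*√7213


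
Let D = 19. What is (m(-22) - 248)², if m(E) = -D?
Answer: 71289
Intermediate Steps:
m(E) = -19 (m(E) = -1*19 = -19)
(m(-22) - 248)² = (-19 - 248)² = (-267)² = 71289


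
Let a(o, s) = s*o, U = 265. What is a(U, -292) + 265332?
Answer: 187952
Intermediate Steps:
a(o, s) = o*s
a(U, -292) + 265332 = 265*(-292) + 265332 = -77380 + 265332 = 187952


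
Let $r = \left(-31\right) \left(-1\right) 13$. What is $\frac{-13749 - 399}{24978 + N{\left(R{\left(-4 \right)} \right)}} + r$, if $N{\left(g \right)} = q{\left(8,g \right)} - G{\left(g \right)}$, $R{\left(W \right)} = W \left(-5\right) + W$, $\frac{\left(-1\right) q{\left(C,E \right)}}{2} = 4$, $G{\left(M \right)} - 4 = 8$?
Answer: $\frac{5021963}{12479} \approx 402.43$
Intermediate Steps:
$G{\left(M \right)} = 12$ ($G{\left(M \right)} = 4 + 8 = 12$)
$q{\left(C,E \right)} = -8$ ($q{\left(C,E \right)} = \left(-2\right) 4 = -8$)
$R{\left(W \right)} = - 4 W$ ($R{\left(W \right)} = - 5 W + W = - 4 W$)
$N{\left(g \right)} = -20$ ($N{\left(g \right)} = -8 - 12 = -20$)
$r = 403$ ($r = 31 \cdot 13 = 403$)
$\frac{-13749 - 399}{24978 + N{\left(R{\left(-4 \right)} \right)}} + r = \frac{-13749 - 399}{24978 - 20} + 403 = - \frac{14148}{24958} + 403 = \left(-14148\right) \frac{1}{24958} + 403 = - \frac{7074}{12479} + 403 = \frac{5021963}{12479}$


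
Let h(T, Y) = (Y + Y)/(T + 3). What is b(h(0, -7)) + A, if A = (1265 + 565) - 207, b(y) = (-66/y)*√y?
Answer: 1623 + 33*I*√42/7 ≈ 1623.0 + 30.552*I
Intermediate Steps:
h(T, Y) = 2*Y/(3 + T) (h(T, Y) = (2*Y)/(3 + T) = 2*Y/(3 + T))
b(y) = -66/√y
A = 1623 (A = 1830 - 207 = 1623)
b(h(0, -7)) + A = -66*(-I*√14*√(3 + 0)/14) + 1623 = -66*(-I*√42/14) + 1623 = -(-33)*I*√42/7 + 1623 = 33*I*√42/7 + 1623 = 1623 + 33*I*√42/7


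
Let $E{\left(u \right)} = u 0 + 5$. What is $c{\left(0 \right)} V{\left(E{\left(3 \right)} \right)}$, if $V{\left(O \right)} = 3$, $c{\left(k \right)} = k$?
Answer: $0$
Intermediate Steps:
$E{\left(u \right)} = 5$ ($E{\left(u \right)} = 0 + 5 = 5$)
$c{\left(0 \right)} V{\left(E{\left(3 \right)} \right)} = 0 \cdot 3 = 0$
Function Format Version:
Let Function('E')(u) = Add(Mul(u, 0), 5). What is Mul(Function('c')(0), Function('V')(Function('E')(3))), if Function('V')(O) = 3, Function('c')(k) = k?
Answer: 0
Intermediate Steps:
Function('E')(u) = 5 (Function('E')(u) = Add(0, 5) = 5)
Mul(Function('c')(0), Function('V')(Function('E')(3))) = Mul(0, 3) = 0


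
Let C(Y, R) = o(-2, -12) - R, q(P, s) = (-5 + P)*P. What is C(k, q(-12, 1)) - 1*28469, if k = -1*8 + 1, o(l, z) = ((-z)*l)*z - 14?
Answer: -28399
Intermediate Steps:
q(P, s) = P*(-5 + P)
o(l, z) = -14 - l*z**2 (o(l, z) = (-l*z)*z - 14 = -l*z**2 - 14 = -14 - l*z**2)
k = -7 (k = -8 + 1 = -7)
C(Y, R) = 274 - R (C(Y, R) = (-14 - 1*(-2)*(-12)**2) - R = (-14 - 1*(-2)*144) - R = (-14 + 288) - R = 274 - R)
C(k, q(-12, 1)) - 1*28469 = (274 - (-12)*(-5 - 12)) - 1*28469 = (274 - (-12)*(-17)) - 28469 = (274 - 1*204) - 28469 = (274 - 204) - 28469 = 70 - 28469 = -28399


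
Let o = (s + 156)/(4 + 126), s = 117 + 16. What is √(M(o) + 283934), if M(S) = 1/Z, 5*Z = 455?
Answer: √2351257545/91 ≈ 532.85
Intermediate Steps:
Z = 91 (Z = (⅕)*455 = 91)
s = 133
o = 289/130 (o = (133 + 156)/(4 + 126) = 289/130 ≈ 2.2231)
M(S) = 1/91
√(M(o) + 283934) = √(1/91 + 283934) = √(25837995/91) = √2351257545/91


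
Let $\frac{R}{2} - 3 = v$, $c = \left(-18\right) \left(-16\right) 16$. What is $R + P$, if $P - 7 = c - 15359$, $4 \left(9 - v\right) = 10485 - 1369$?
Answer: $-15278$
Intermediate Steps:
$c = 4608$ ($c = 288 \cdot 16 = 4608$)
$v = -2270$ ($v = 9 - \frac{10485 - 1369}{4} = 9 - 2279 = -2270$)
$P = -10744$ ($P = 7 + \left(4608 - 15359\right) = 7 - 10751 = -10744$)
$R = -4534$ ($R = 6 + 2 \left(-2270\right) = 6 - 4540 = -4534$)
$R + P = -4534 - 10744 = -15278$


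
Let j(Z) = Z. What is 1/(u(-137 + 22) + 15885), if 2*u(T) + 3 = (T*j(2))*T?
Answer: 2/58217 ≈ 3.4354e-5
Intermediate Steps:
u(T) = -3/2 + T**2 (u(T) = -3/2 + ((T*2)*T)/2 = -3/2 + ((2*T)*T)/2 = -3/2 + (2*T**2)/2 = -3/2 + T**2)
1/(u(-137 + 22) + 15885) = 1/((-3/2 + (-137 + 22)**2) + 15885) = 1/((-3/2 + (-115)**2) + 15885) = 1/((-3/2 + 13225) + 15885) = 1/(26447/2 + 15885) = 1/(58217/2) = 2/58217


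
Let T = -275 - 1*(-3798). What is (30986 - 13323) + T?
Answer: 21186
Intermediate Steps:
T = 3523 (T = -275 + 3798 = 3523)
(30986 - 13323) + T = (30986 - 13323) + 3523 = 17663 + 3523 = 21186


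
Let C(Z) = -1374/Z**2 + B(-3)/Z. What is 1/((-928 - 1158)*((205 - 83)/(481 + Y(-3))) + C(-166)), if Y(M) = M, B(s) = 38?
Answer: -3292942/1754113387 ≈ -0.0018773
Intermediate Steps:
C(Z) = -1374/Z**2 + 38/Z
1/((-928 - 1158)*((205 - 83)/(481 + Y(-3))) + C(-166)) = 1/((-928 - 1158)*((205 - 83)/(481 - 3)) + 2*(-687 + 19*(-166))/(-166)**2) = 1/(-254492/478 + 2*(1/27556)*(-687 - 3154)) = 1/(-254492/478 + 2*(1/27556)*(-3841)) = 1/(-2086*61/239 - 3841/13778) = 1/(-127246/239 - 3841/13778) = 1/(-1754113387/3292942) = -3292942/1754113387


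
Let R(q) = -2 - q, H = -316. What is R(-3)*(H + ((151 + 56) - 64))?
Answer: -173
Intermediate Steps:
R(-3)*(H + ((151 + 56) - 64)) = (-2 - 1*(-3))*(-316 + ((151 + 56) - 64)) = (-2 + 3)*(-316 + (207 - 64)) = 1*(-316 + 143) = 1*(-173) = -173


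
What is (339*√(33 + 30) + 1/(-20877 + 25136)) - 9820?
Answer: -41823379/4259 + 1017*√7 ≈ -7129.3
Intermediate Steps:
(339*√(33 + 30) + 1/(-20877 + 25136)) - 9820 = (339*√63 + 1/4259) - 9820 = (339*(3*√7) + 1/4259) - 9820 = (1017*√7 + 1/4259) - 9820 = (1/4259 + 1017*√7) - 9820 = -41823379/4259 + 1017*√7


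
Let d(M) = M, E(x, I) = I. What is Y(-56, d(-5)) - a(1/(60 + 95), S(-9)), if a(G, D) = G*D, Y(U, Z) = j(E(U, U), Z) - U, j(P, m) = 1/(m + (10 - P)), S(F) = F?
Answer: 530184/9455 ≈ 56.074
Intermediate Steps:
j(P, m) = 1/(10 + m - P)
Y(U, Z) = 1/(10 + Z - U) - U
a(G, D) = D*G
Y(-56, d(-5)) - a(1/(60 + 95), S(-9)) = (1/(10 - 5 - 1*(-56)) - 1*(-56)) - (-9)/(60 + 95) = (1/(10 - 5 + 56) + 56) - (-9)/155 = (1/61 + 56) - (-9)/155 = (1/61 + 56) - 1*(-9/155) = 3417/61 + 9/155 = 530184/9455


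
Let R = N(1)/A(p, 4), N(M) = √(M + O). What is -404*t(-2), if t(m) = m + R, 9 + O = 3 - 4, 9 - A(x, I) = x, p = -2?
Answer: 808 - 1212*I/11 ≈ 808.0 - 110.18*I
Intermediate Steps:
A(x, I) = 9 - x
O = -10 (O = -9 + (3 - 4) = -9 - 1 = -10)
N(M) = √(-10 + M) (N(M) = √(M - 10) = √(-10 + M))
R = 3*I/11 (R = √(-10 + 1)/(9 - 1*(-2)) = √(-9)/(9 + 2) = (3*I)/11 = (3*I)*(1/11) = 3*I/11 ≈ 0.27273*I)
t(m) = m + 3*I/11
-404*t(-2) = -404*(-2 + 3*I/11) = 808 - 1212*I/11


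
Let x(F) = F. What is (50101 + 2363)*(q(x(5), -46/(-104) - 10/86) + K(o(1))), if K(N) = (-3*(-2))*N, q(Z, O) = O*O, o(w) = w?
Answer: 100106614143/312481 ≈ 3.2036e+5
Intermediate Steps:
q(Z, O) = O²
K(N) = 6*N
(50101 + 2363)*(q(x(5), -46/(-104) - 10/86) + K(o(1))) = (50101 + 2363)*((-46/(-104) - 10/86)² + 6*1) = 52464*((-46*(-1/104) - 10*1/86)² + 6) = 52464*((23/52 - 5/43)² + 6) = 52464*((729/2236)² + 6) = 52464*(531441/4999696 + 6) = 52464*(30529617/4999696) = 100106614143/312481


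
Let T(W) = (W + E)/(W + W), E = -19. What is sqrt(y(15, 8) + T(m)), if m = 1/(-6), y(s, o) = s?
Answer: sqrt(290)/2 ≈ 8.5147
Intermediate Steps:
m = -1/6 ≈ -0.16667
T(W) = (-19 + W)/(2*W) (T(W) = (W - 19)/(W + W) = (-19 + W)/((2*W)) = (-19 + W)*(1/(2*W)) = (-19 + W)/(2*W))
sqrt(y(15, 8) + T(m)) = sqrt(15 + (-19 - 1/6)/(2*(-1/6))) = sqrt(15 + (1/2)*(-6)*(-115/6)) = sqrt(15 + 115/2) = sqrt(145/2) = sqrt(290)/2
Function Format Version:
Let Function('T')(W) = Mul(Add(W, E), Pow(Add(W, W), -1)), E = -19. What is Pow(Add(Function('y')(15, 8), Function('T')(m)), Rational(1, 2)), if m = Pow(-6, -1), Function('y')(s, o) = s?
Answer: Mul(Rational(1, 2), Pow(290, Rational(1, 2))) ≈ 8.5147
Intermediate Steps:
m = Rational(-1, 6) ≈ -0.16667
Function('T')(W) = Mul(Rational(1, 2), Pow(W, -1), Add(-19, W)) (Function('T')(W) = Mul(Add(W, -19), Pow(Add(W, W), -1)) = Mul(Add(-19, W), Pow(Mul(2, W), -1)) = Mul(Add(-19, W), Mul(Rational(1, 2), Pow(W, -1))) = Mul(Rational(1, 2), Pow(W, -1), Add(-19, W)))
Pow(Add(Function('y')(15, 8), Function('T')(m)), Rational(1, 2)) = Pow(Add(15, Mul(Rational(1, 2), Pow(Rational(-1, 6), -1), Add(-19, Rational(-1, 6)))), Rational(1, 2)) = Pow(Add(15, Mul(Rational(1, 2), -6, Rational(-115, 6))), Rational(1, 2)) = Pow(Add(15, Rational(115, 2)), Rational(1, 2)) = Pow(Rational(145, 2), Rational(1, 2)) = Mul(Rational(1, 2), Pow(290, Rational(1, 2)))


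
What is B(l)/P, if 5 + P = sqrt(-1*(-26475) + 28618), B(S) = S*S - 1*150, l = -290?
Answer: 209875/27534 + 41975*sqrt(55093)/27534 ≈ 365.45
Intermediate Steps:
B(S) = -150 + S**2 (B(S) = S**2 - 150 = -150 + S**2)
P = -5 + sqrt(55093) (P = -5 + sqrt(-1*(-26475) + 28618) = -5 + sqrt(26475 + 28618) = -5 + sqrt(55093) ≈ 229.72)
B(l)/P = (-150 + (-290)**2)/(-5 + sqrt(55093)) = (-150 + 84100)/(-5 + sqrt(55093)) = 83950/(-5 + sqrt(55093))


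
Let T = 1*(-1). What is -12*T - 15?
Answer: -3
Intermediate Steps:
T = -1
-12*T - 15 = -12*(-1) - 15 = 12 - 15 = -3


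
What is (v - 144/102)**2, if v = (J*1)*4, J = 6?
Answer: 147456/289 ≈ 510.23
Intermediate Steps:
v = 24 (v = (6*1)*4 = 6*4 = 24)
(v - 144/102)**2 = (24 - 144/102)**2 = (24 - 144*1/102)**2 = (24 - 24/17)**2 = (384/17)**2 = 147456/289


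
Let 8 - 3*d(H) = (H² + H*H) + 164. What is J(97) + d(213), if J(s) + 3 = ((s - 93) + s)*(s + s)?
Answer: -10707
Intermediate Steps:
d(H) = -52 - 2*H²/3 (d(H) = 8/3 - ((H² + H*H) + 164)/3 = 8/3 - ((H² + H²) + 164)/3 = 8/3 - (2*H² + 164)/3 = 8/3 - (164 + 2*H²)/3 = 8/3 + (-164/3 - 2*H²/3) = -52 - 2*H²/3)
J(s) = -3 + 2*s*(-93 + 2*s) (J(s) = -3 + ((s - 93) + s)*(s + s) = -3 + ((-93 + s) + s)*(2*s) = -3 + (-93 + 2*s)*(2*s) = -3 + 2*s*(-93 + 2*s))
J(97) + d(213) = (-3 - 186*97 + 4*97²) + (-52 - ⅔*213²) = (-3 - 18042 + 4*9409) + (-52 - ⅔*45369) = (-3 - 18042 + 37636) + (-52 - 30246) = 19591 - 30298 = -10707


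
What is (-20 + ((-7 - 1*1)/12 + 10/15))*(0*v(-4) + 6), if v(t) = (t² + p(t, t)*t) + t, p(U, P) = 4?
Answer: -120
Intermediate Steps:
v(t) = t² + 5*t (v(t) = (t² + 4*t) + t = t² + 5*t)
(-20 + ((-7 - 1*1)/12 + 10/15))*(0*v(-4) + 6) = (-20 + ((-7 - 1*1)/12 + 10/15))*(0*(-4*(5 - 4)) + 6) = (-20 + ((-7 - 1)*(1/12) + 10*(1/15)))*(0*(-4*1) + 6) = (-20 + (-8*1/12 + ⅔))*(0*(-4) + 6) = (-20 + (-⅔ + ⅔))*(0 + 6) = (-20 + 0)*6 = -20*6 = -120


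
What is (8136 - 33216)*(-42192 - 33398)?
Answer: 1895797200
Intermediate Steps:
(8136 - 33216)*(-42192 - 33398) = -25080*(-75590) = 1895797200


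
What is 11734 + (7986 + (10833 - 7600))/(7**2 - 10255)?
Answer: 119745985/10206 ≈ 11733.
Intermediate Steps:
11734 + (7986 + (10833 - 7600))/(7**2 - 10255) = 11734 + (7986 + 3233)/(49 - 10255) = 11734 + 11219/(-10206) = 11734 + 11219*(-1/10206) = 11734 - 11219/10206 = 119745985/10206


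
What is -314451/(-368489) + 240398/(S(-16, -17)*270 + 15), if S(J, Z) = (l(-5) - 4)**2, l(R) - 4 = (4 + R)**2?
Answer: 88673637157/105019365 ≈ 844.36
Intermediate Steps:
l(R) = 4 + (4 + R)**2
S(J, Z) = 1 (S(J, Z) = ((4 + (4 - 5)**2) - 4)**2 = ((4 + (-1)**2) - 4)**2 = ((4 + 1) - 4)**2 = (5 - 4)**2 = 1**2 = 1)
-314451/(-368489) + 240398/(S(-16, -17)*270 + 15) = -314451/(-368489) + 240398/(1*270 + 15) = -314451*(-1/368489) + 240398/(270 + 15) = 314451/368489 + 240398/285 = 88673637157/105019365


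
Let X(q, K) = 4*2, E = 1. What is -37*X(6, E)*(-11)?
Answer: 3256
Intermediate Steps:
X(q, K) = 8
-37*X(6, E)*(-11) = -37*8*(-11) = -296*(-11) = 3256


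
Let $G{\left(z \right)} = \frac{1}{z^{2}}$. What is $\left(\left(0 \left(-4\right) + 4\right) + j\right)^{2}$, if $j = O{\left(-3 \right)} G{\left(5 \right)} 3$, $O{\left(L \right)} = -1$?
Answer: $\frac{9409}{625} \approx 15.054$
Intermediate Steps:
$G{\left(z \right)} = \frac{1}{z^{2}}$
$j = - \frac{3}{25}$ ($j = - \frac{1}{25} \cdot 3 = \left(-1\right) \frac{1}{25} \cdot 3 = \left(- \frac{1}{25}\right) 3 = - \frac{3}{25} \approx -0.12$)
$\left(\left(0 \left(-4\right) + 4\right) + j\right)^{2} = \left(\left(0 \left(-4\right) + 4\right) - \frac{3}{25}\right)^{2} = \left(\left(0 + 4\right) - \frac{3}{25}\right)^{2} = \left(4 - \frac{3}{25}\right)^{2} = \left(\frac{97}{25}\right)^{2} = \frac{9409}{625}$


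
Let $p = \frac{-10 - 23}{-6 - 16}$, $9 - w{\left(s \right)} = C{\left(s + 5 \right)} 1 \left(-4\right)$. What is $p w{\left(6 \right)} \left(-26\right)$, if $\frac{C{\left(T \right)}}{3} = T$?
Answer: $-5499$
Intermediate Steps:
$C{\left(T \right)} = 3 T$
$w{\left(s \right)} = 69 + 12 s$ ($w{\left(s \right)} = 9 - 3 \left(s + 5\right) 1 \left(-4\right) = 9 - 3 \left(5 + s\right) 1 \left(-4\right) = 9 - \left(15 + 3 s\right) 1 \left(-4\right) = 9 - \left(15 + 3 s\right) \left(-4\right) = 9 - \left(-60 - 12 s\right) = 9 + \left(60 + 12 s\right) = 69 + 12 s$)
$p = \frac{3}{2}$ ($p = - \frac{33}{-22} = \left(-33\right) \left(- \frac{1}{22}\right) = \frac{3}{2} \approx 1.5$)
$p w{\left(6 \right)} \left(-26\right) = \frac{3 \left(69 + 12 \cdot 6\right)}{2} \left(-26\right) = \frac{3 \left(69 + 72\right)}{2} \left(-26\right) = \frac{3}{2} \cdot 141 \left(-26\right) = \frac{423}{2} \left(-26\right) = -5499$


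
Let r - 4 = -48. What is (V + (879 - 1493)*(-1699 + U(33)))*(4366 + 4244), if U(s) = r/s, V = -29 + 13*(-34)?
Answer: 8984824870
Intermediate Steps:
r = -44 (r = 4 - 48 = -44)
V = -471 (V = -29 - 442 = -471)
U(s) = -44/s
(V + (879 - 1493)*(-1699 + U(33)))*(4366 + 4244) = (-471 + (879 - 1493)*(-1699 - 44/33))*(4366 + 4244) = (-471 - 614*(-1699 - 44*1/33))*8610 = (-471 - 614*(-1699 - 4/3))*8610 = (-471 - 614*(-5101/3))*8610 = (-471 + 3132014/3)*8610 = (3130601/3)*8610 = 8984824870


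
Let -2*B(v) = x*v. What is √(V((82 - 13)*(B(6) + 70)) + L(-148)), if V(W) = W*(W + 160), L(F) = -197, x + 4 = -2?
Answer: √37840507 ≈ 6151.5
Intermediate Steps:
x = -6 (x = -4 - 2 = -6)
B(v) = 3*v (B(v) = -(-3)*v = 3*v)
V(W) = W*(160 + W)
√(V((82 - 13)*(B(6) + 70)) + L(-148)) = √(((82 - 13)*(3*6 + 70))*(160 + (82 - 13)*(3*6 + 70)) - 197) = √((69*(18 + 70))*(160 + 69*(18 + 70)) - 197) = √((69*88)*(160 + 69*88) - 197) = √(6072*(160 + 6072) - 197) = √(6072*6232 - 197) = √(37840704 - 197) = √37840507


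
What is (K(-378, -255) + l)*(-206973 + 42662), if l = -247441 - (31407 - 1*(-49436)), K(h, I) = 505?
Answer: 53857695269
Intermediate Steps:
l = -328284 (l = -247441 - (31407 + 49436) = -247441 - 1*80843 = -247441 - 80843 = -328284)
(K(-378, -255) + l)*(-206973 + 42662) = (505 - 328284)*(-206973 + 42662) = -327779*(-164311) = 53857695269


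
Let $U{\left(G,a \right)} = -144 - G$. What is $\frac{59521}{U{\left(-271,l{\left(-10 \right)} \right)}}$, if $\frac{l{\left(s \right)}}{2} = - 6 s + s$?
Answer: $\frac{59521}{127} \approx 468.67$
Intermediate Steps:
$l{\left(s \right)} = - 10 s$ ($l{\left(s \right)} = 2 \left(- 6 s + s\right) = 2 \left(- 5 s\right) = - 10 s$)
$\frac{59521}{U{\left(-271,l{\left(-10 \right)} \right)}} = \frac{59521}{-144 - -271} = \frac{59521}{-144 + 271} = \frac{59521}{127}$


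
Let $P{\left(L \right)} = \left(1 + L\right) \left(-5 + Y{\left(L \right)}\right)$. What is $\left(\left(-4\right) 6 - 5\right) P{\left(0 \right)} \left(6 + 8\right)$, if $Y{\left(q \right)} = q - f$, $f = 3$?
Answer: $3248$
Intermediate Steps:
$Y{\left(q \right)} = -3 + q$ ($Y{\left(q \right)} = q - 3 = -3 + q$)
$P{\left(L \right)} = \left(1 + L\right) \left(-8 + L\right)$ ($P{\left(L \right)} = \left(1 + L\right) \left(-5 + \left(-3 + L\right)\right) = \left(1 + L\right) \left(-8 + L\right)$)
$\left(\left(-4\right) 6 - 5\right) P{\left(0 \right)} \left(6 + 8\right) = \left(\left(-4\right) 6 - 5\right) \left(-8 + 0^{2} - 0\right) \left(6 + 8\right) = \left(-24 - 5\right) \left(-8 + 0 + 0\right) 14 = \left(-29\right) \left(-8\right) 14 = 232 \cdot 14 = 3248$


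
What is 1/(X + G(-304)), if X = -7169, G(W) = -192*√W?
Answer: I/(-7169*I + 768*√19) ≈ -0.00011452 + 5.3476e-5*I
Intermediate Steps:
1/(X + G(-304)) = 1/(-7169 - 768*I*√19)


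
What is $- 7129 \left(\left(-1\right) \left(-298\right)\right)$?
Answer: $-2124442$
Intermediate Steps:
$- 7129 \left(\left(-1\right) \left(-298\right)\right) = \left(-7129\right) 298 = -2124442$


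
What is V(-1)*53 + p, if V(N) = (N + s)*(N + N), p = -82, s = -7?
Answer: 766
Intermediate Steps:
V(N) = 2*N*(-7 + N) (V(N) = (N - 7)*(N + N) = (-7 + N)*(2*N) = 2*N*(-7 + N))
V(-1)*53 + p = (2*(-1)*(-7 - 1))*53 - 82 = (2*(-1)*(-8))*53 - 82 = 16*53 - 82 = 848 - 82 = 766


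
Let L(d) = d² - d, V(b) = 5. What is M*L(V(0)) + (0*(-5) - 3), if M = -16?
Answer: -323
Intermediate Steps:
M*L(V(0)) + (0*(-5) - 3) = -80*(-1 + 5) + (0*(-5) - 3) = -80*4 + (0 - 3) = -16*20 - 3 = -320 - 3 = -323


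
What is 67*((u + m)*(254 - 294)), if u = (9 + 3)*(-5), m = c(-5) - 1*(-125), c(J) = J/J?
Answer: -176880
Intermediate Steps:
c(J) = 1
m = 126 (m = 1 - 1*(-125) = 1 + 125 = 126)
u = -60 (u = 12*(-5) = -60)
67*((u + m)*(254 - 294)) = 67*((-60 + 126)*(254 - 294)) = 67*(66*(-40)) = 67*(-2640) = -176880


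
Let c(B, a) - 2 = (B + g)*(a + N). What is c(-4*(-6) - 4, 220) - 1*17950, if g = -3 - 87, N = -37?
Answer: -30758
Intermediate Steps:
g = -90
c(B, a) = 2 + (-90 + B)*(-37 + a) (c(B, a) = 2 + (B - 90)*(a - 37) = 2 + (-90 + B)*(-37 + a))
c(-4*(-6) - 4, 220) - 1*17950 = (3332 - 90*220 - 37*(-4*(-6) - 4) + (-4*(-6) - 4)*220) - 1*17950 = (3332 - 19800 - 37*(24 - 4) + (24 - 4)*220) - 17950 = (3332 - 19800 - 37*20 + 20*220) - 17950 = (3332 - 19800 - 740 + 4400) - 17950 = -12808 - 17950 = -30758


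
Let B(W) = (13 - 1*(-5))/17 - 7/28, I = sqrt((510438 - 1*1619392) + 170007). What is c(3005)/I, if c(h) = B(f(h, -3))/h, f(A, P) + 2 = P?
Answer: -11*I*sqrt(938947)/38372885996 ≈ -2.7777e-7*I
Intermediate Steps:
f(A, P) = -2 + P
I = I*sqrt(938947) (I = sqrt((510438 - 1619392) + 170007) = sqrt(-1108954 + 170007) = sqrt(-938947) = I*sqrt(938947) ≈ 968.99*I)
B(W) = 55/68 (B(W) = (13 + 5)*(1/17) - 7*1/28 = 18*(1/17) - 1/4 = 18/17 - 1/4 = 55/68)
c(h) = 55/(68*h)
c(3005)/I = ((55/68)/3005)/((I*sqrt(938947))) = ((55/68)*(1/3005))*(-I*sqrt(938947)/938947) = 11*(-I*sqrt(938947)/938947)/40868 = -11*I*sqrt(938947)/38372885996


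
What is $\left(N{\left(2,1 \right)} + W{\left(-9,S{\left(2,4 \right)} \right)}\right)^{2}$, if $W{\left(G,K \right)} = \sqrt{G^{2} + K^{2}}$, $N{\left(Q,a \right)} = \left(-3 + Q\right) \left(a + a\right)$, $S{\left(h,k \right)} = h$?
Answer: $\left(-2 + \sqrt{85}\right)^{2} \approx 52.122$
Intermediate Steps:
$N{\left(Q,a \right)} = 2 a \left(-3 + Q\right)$ ($N{\left(Q,a \right)} = \left(-3 + Q\right) 2 a = 2 a \left(-3 + Q\right)$)
$\left(N{\left(2,1 \right)} + W{\left(-9,S{\left(2,4 \right)} \right)}\right)^{2} = \left(2 \cdot 1 \left(-3 + 2\right) + \sqrt{\left(-9\right)^{2} + 2^{2}}\right)^{2} = \left(2 \cdot 1 \left(-1\right) + \sqrt{81 + 4}\right)^{2} = \left(-2 + \sqrt{85}\right)^{2}$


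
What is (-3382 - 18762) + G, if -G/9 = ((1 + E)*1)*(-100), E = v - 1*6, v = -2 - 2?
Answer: -30244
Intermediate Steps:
v = -4
E = -10 (E = -4 - 1*6 = -4 - 6 = -10)
G = -8100 (G = -9*(1 - 10)*1*(-100) = -9*(-9*1)*(-100) = -(-81)*(-100) = -9*900 = -8100)
(-3382 - 18762) + G = (-3382 - 18762) - 8100 = -22144 - 8100 = -30244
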